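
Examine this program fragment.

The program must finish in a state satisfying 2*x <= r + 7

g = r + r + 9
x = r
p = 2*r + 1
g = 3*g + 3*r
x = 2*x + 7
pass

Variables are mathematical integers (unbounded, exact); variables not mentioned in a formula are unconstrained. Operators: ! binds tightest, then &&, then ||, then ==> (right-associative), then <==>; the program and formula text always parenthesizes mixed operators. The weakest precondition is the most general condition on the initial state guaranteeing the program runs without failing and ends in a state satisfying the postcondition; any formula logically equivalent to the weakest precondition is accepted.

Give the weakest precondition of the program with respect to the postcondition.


Working backward. After the program, 2*x <= r + 7 must hold.
Before skip: 2*x <= r + 7
Before x := 2*x + 7: 4*x <= r - 7
Before g := 3*g + 3*r: 4*x <= r - 7
Before p := 2*r + 1: 4*x <= r - 7
Before x := r: 3*r <= -7
Before g := r + r + 9: 3*r <= -7
Answer: WP = 3*r <= -7


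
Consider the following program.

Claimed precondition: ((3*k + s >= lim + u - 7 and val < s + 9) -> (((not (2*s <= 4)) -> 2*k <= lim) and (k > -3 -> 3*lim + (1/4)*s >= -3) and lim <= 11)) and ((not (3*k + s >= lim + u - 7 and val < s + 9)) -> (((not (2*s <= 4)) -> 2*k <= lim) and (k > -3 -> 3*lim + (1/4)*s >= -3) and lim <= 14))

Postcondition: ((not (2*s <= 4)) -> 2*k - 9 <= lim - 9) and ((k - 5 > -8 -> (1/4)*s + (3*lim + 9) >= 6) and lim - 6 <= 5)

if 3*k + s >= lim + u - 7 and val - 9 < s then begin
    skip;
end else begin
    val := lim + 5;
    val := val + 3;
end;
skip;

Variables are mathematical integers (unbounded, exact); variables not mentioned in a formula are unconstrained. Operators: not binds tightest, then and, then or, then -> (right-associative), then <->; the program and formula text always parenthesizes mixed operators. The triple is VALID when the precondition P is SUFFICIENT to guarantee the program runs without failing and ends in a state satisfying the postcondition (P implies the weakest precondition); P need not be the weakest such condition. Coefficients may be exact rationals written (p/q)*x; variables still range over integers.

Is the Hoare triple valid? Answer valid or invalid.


Working backward. After the program, the postcondition ((not (2*s <= 4)) -> 2*k - 9 <= lim - 9) and ((k - 5 > -8 -> (1/4)*s + (3*lim + 9) >= 6) and lim - 6 <= 5) must hold; in canonical form it is ((not (2*s <= 4)) -> 2*k <= lim) and (k > -3 -> 3*lim + (1/4)*s >= -3) and lim <= 11.
Before skip: ((not (2*s <= 4)) -> 2*k <= lim) and (k > -3 -> 3*lim + (1/4)*s >= -3) and lim <= 11
Then branch requires ((not (2*s <= 4)) -> 2*k <= lim) and (k > -3 -> 3*lim + (1/4)*s >= -3) and lim <= 11; else branch requires ((not (2*s <= 4)) -> 2*k <= lim) and (k > -3 -> 3*lim + (1/4)*s >= -3) and lim <= 11.
Before the if: ((3*k + s >= lim + u - 7 and val < s + 9) -> (((not (2*s <= 4)) -> 2*k <= lim) and (k > -3 -> 3*lim + (1/4)*s >= -3) and lim <= 11)) and ((not (3*k + s >= lim + u - 7 and val < s + 9)) -> (((not (2*s <= 4)) -> 2*k <= lim) and (k > -3 -> 3*lim + (1/4)*s >= -3) and lim <= 11))
The weakest precondition is ((3*k + s >= lim + u - 7 and val < s + 9) -> (((not (2*s <= 4)) -> 2*k <= lim) and (k > -3 -> 3*lim + (1/4)*s >= -3) and lim <= 11)) and ((not (3*k + s >= lim + u - 7 and val < s + 9)) -> (((not (2*s <= 4)) -> 2*k <= lim) and (k > -3 -> 3*lim + (1/4)*s >= -3) and lim <= 11)).
Check whether ((3*k + s >= lim + u - 7 and val < s + 9) -> (((not (2*s <= 4)) -> 2*k <= lim) and (k > -3 -> 3*lim + (1/4)*s >= -3) and lim <= 11)) and ((not (3*k + s >= lim + u - 7 and val < s + 9)) -> (((not (2*s <= 4)) -> 2*k <= lim) and (k > -3 -> 3*lim + (1/4)*s >= -3) and lim <= 14)) implies it.
Countermodel: at the initial state k = 7, lim = 13, s = 0, u = 15, val = 9, the precondition holds but the weakest precondition fails.
Answer: invalid


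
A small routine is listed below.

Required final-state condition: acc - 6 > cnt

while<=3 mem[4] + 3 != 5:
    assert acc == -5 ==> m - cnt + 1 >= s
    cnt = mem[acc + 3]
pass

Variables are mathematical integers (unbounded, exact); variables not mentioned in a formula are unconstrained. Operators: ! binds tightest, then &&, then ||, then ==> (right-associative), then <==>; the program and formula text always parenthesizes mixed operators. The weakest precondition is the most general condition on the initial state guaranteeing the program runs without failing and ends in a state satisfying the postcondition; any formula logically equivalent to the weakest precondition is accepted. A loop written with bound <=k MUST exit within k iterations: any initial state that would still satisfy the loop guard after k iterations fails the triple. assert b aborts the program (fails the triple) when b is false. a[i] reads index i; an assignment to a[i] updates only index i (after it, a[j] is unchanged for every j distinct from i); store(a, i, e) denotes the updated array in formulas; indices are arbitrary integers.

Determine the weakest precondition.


Working backward. After the program, the postcondition acc - 6 > cnt must hold; in canonical form it is acc > cnt + 6.
Before skip: acc > cnt + 6
Before the loop (bound <=3), unroll the exhaustion recursion (WP_0 = exit-now case; WP_j = one more guarded iteration, up to j = 3):
  WP_0: (!(mem[4] != 2)) && acc > cnt + 6
  WP_1: (mem[4] != 2 ==> ((acc == -5 ==> m >= cnt + s - 1) && (!(mem[4] != 2)) && acc > mem[acc + 3] + 6)) && ((!(mem[4] != 2)) ==> acc > cnt + 6)
  WP_2: (mem[4] != 2 ==> ((acc == -5 ==> m >= cnt + s - 1) && (mem[4] != 2 ==> ((acc == -5 ==> m >= mem[acc + 3] + s - 1) && (!(mem[4] != 2)) && acc > mem[acc + 3] + 6)) && ((!(mem[4] != 2)) ==> acc > mem[acc + 3] + 6))) && ((!(mem[4] != 2)) ==> acc > cnt + 6)
  WP_3: (mem[4] != 2 ==> ((acc == -5 ==> m >= cnt + s - 1) && (mem[4] != 2 ==> ((acc == -5 ==> m >= mem[acc + 3] + s - 1) && (mem[4] != 2 ==> ((acc == -5 ==> m >= mem[acc + 3] + s - 1) && (!(mem[4] != 2)) && acc > mem[acc + 3] + 6)) && ((!(mem[4] != 2)) ==> acc > mem[acc + 3] + 6))) && ((!(mem[4] != 2)) ==> acc > mem[acc + 3] + 6))) && ((!(mem[4] != 2)) ==> acc > cnt + 6)
So before the loop: (mem[4] != 2 ==> ((acc == -5 ==> m >= cnt + s - 1) && (mem[4] != 2 ==> ((acc == -5 ==> m >= mem[acc + 3] + s - 1) && (mem[4] != 2 ==> ((acc == -5 ==> m >= mem[acc + 3] + s - 1) && (!(mem[4] != 2)) && acc > mem[acc + 3] + 6)) && ((!(mem[4] != 2)) ==> acc > mem[acc + 3] + 6))) && ((!(mem[4] != 2)) ==> acc > mem[acc + 3] + 6))) && ((!(mem[4] != 2)) ==> acc > cnt + 6)
Answer: WP = (mem[4] != 2 ==> ((acc == -5 ==> m >= cnt + s - 1) && (mem[4] != 2 ==> ((acc == -5 ==> m >= mem[acc + 3] + s - 1) && (mem[4] != 2 ==> ((acc == -5 ==> m >= mem[acc + 3] + s - 1) && (!(mem[4] != 2)) && acc > mem[acc + 3] + 6)) && ((!(mem[4] != 2)) ==> acc > mem[acc + 3] + 6))) && ((!(mem[4] != 2)) ==> acc > mem[acc + 3] + 6))) && ((!(mem[4] != 2)) ==> acc > cnt + 6)


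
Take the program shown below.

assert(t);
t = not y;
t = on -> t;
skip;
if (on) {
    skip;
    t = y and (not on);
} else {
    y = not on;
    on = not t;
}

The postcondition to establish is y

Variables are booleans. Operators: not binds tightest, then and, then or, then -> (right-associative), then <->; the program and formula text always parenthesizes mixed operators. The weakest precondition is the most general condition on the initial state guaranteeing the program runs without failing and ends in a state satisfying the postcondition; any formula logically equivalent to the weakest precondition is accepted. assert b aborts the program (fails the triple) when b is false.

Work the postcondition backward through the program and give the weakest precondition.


Working backward. After the program, y must hold.
Then branch requires y; else branch requires not on.
Before the if: on -> y
Before skip: on -> y
Before t := on -> t: on -> y
Before t := not y: on -> y
Before assert t: t and (on -> y)
Answer: WP = t and (on -> y)


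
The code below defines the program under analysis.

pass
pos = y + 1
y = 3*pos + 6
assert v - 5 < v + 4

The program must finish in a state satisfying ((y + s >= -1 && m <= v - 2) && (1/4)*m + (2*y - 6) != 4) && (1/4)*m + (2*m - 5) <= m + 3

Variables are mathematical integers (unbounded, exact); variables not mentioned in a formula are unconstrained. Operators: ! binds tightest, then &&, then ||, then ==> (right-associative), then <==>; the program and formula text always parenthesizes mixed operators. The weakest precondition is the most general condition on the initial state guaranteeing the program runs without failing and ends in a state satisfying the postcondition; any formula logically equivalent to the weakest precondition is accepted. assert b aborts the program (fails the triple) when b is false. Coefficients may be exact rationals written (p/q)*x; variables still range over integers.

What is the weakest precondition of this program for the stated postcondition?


Working backward. After the program, the postcondition ((y + s >= -1 && m <= v - 2) && (1/4)*m + (2*y - 6) != 4) && (1/4)*m + (2*m - 5) <= m + 3 must hold; in canonical form it is s + y >= -1 && m <= v - 2 && (1/4)*m + 2*y != 10 && (5/4)*m <= 8.
Before assert v - 5 < v + 4: s + y >= -1 && m <= v - 2 && (1/4)*m + 2*y != 10 && (5/4)*m <= 8
Before y := 3*pos + 6: 3*pos + s >= -7 && m <= v - 2 && (1/4)*m + 6*pos != -2 && (5/4)*m <= 8
Before pos := y + 1: s + 3*y >= -10 && m <= v - 2 && (1/4)*m + 6*y != -8 && (5/4)*m <= 8
Before skip: s + 3*y >= -10 && m <= v - 2 && (1/4)*m + 6*y != -8 && (5/4)*m <= 8
Answer: WP = s + 3*y >= -10 && m <= v - 2 && (1/4)*m + 6*y != -8 && (5/4)*m <= 8


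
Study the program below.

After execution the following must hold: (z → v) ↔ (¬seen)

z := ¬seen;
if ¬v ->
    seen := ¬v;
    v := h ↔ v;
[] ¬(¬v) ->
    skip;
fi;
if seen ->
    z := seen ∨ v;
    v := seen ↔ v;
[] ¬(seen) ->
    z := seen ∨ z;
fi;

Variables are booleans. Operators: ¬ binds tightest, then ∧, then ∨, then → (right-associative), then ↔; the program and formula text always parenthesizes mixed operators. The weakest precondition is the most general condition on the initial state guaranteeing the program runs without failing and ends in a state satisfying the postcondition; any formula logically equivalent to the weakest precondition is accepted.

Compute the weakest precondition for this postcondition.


Working backward. After the program, (z → v) ↔ (¬seen) must hold.
Then branch requires ((seen ∨ v) → (seen ↔ v)) ↔ (¬seen); else branch requires ((seen ∨ z) → v) ↔ (¬seen).
Before the if: (seen → (((seen ∨ v) → (seen ↔ v)) ↔ (¬seen))) ∧ ((¬seen) → (((seen ∨ z) → v) ↔ (¬seen)))
Then branch requires ((¬v) → ((((¬v) ∨ (h ↔ v)) → ((¬v) ↔ (h ↔ v))) ↔ v)) ∧ (v → ((((¬v) ∨ z) → (h ↔ v)) ↔ v)); else branch requires (seen → (((seen ∨ v) → (seen ↔ v)) ↔ (¬seen))) ∧ ((¬seen) → (((seen ∨ z) → v) ↔ (¬seen))).
Before the if: ((¬v) → (((¬v) → ((((¬v) ∨ (h ↔ v)) → ((¬v) ↔ (h ↔ v))) ↔ v)) ∧ (v → ((((¬v) ∨ z) → (h ↔ v)) ↔ v)))) ∧ (v → ((seen → (((seen ∨ v) → (seen ↔ v)) ↔ (¬seen))) ∧ ((¬seen) → (((seen ∨ z) → v) ↔ (¬seen)))))
Before z := ¬seen: ((¬v) → (((¬v) → ((((¬v) ∨ (h ↔ v)) → ((¬v) ↔ (h ↔ v))) ↔ v)) ∧ (v → ((((¬v) ∨ (¬seen)) → (h ↔ v)) ↔ v)))) ∧ (v → ((seen → (((seen ∨ v) → (seen ↔ v)) ↔ (¬seen))) ∧ ((¬seen) → (v ↔ (¬seen)))))
Answer: WP = ((¬v) → (((¬v) → ((((¬v) ∨ (h ↔ v)) → ((¬v) ↔ (h ↔ v))) ↔ v)) ∧ (v → ((((¬v) ∨ (¬seen)) → (h ↔ v)) ↔ v)))) ∧ (v → ((seen → (((seen ∨ v) → (seen ↔ v)) ↔ (¬seen))) ∧ ((¬seen) → (v ↔ (¬seen)))))


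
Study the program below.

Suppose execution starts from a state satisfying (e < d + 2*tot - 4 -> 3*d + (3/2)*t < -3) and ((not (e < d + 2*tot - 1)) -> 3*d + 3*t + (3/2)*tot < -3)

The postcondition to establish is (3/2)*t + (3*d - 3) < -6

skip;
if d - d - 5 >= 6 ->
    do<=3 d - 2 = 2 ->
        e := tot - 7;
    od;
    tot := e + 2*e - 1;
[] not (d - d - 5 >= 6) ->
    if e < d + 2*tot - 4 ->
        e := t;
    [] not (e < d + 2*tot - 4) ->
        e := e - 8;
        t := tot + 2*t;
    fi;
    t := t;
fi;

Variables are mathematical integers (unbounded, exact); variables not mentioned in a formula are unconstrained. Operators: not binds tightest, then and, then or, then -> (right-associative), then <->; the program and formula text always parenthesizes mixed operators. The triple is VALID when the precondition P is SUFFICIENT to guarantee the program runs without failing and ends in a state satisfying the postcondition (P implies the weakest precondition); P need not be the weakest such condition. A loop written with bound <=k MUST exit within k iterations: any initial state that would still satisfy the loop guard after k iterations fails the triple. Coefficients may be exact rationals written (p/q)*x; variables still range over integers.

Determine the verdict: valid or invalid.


Working backward. After the program, the postcondition (3/2)*t + (3*d - 3) < -6 must hold; in canonical form it is 3*d + (3/2)*t < -3.
Then branch requires (d = 4 -> ((d = 4 -> ((d = 4 -> ((not (d = 4)) and 3*d + (3/2)*t < -3)) and ((not (d = 4)) -> 3*d + (3/2)*t < -3))) and ((not (d = 4)) -> 3*d + (3/2)*t < -3))) and ((not (d = 4)) -> 3*d + (3/2)*t < -3); else branch requires (e < d + 2*tot - 4 -> 3*d + (3/2)*t < -3) and ((not (e < d + 2*tot - 4)) -> 3*d + 3*t + (3/2)*tot < -3).
Before the if: (e < d + 2*tot - 4 -> 3*d + (3/2)*t < -3) and ((not (e < d + 2*tot - 4)) -> 3*d + 3*t + (3/2)*tot < -3)
Before skip: (e < d + 2*tot - 4 -> 3*d + (3/2)*t < -3) and ((not (e < d + 2*tot - 4)) -> 3*d + 3*t + (3/2)*tot < -3)
The weakest precondition is (e < d + 2*tot - 4 -> 3*d + (3/2)*t < -3) and ((not (e < d + 2*tot - 4)) -> 3*d + 3*t + (3/2)*tot < -3).
Check whether (e < d + 2*tot - 4 -> 3*d + (3/2)*t < -3) and ((not (e < d + 2*tot - 1)) -> 3*d + 3*t + (3/2)*tot < -3) implies it.
Countermodel: at the initial state d = 0, e = -2, t = 0, tot = 0, the precondition holds but the weakest precondition fails.
Answer: invalid


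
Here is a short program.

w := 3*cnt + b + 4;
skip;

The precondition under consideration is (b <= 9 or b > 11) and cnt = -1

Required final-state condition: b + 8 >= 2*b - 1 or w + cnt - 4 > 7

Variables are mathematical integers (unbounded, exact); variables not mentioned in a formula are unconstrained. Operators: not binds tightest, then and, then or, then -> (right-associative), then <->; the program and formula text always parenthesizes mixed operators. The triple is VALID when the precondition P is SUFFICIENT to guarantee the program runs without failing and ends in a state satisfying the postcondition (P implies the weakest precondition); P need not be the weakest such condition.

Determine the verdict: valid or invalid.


Working backward. After the program, the postcondition b + 8 >= 2*b - 1 or w + cnt - 4 > 7 must hold; in canonical form it is b <= 9 or cnt + w > 11.
Before skip: b <= 9 or cnt + w > 11
Before w := 3*cnt + b + 4: b <= 9 or b + 4*cnt > 7
The weakest precondition is b <= 9 or b + 4*cnt > 7.
Check whether (b <= 9 or b > 11) and cnt = -1 implies it.
Every state satisfying the precondition satisfies the weakest precondition: the implication holds.
Answer: valid


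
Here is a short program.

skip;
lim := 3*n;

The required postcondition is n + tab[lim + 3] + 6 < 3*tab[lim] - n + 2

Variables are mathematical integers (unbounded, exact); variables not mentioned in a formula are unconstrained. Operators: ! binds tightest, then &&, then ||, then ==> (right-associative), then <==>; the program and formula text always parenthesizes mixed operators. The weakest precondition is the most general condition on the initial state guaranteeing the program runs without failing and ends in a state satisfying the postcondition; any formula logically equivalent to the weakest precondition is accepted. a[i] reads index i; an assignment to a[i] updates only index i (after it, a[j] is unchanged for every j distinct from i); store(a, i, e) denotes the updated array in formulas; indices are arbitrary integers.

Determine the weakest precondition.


Working backward. After the program, the postcondition n + tab[lim + 3] + 6 < 3*tab[lim] - n + 2 must hold; in canonical form it is tab[lim + 3] + 2*n < 3*tab[lim] - 4.
Before lim := 3*n: tab[3*n + 3] + 2*n < 3*tab[3*n] - 4
Before skip: tab[3*n + 3] + 2*n < 3*tab[3*n] - 4
Answer: WP = tab[3*n + 3] + 2*n < 3*tab[3*n] - 4


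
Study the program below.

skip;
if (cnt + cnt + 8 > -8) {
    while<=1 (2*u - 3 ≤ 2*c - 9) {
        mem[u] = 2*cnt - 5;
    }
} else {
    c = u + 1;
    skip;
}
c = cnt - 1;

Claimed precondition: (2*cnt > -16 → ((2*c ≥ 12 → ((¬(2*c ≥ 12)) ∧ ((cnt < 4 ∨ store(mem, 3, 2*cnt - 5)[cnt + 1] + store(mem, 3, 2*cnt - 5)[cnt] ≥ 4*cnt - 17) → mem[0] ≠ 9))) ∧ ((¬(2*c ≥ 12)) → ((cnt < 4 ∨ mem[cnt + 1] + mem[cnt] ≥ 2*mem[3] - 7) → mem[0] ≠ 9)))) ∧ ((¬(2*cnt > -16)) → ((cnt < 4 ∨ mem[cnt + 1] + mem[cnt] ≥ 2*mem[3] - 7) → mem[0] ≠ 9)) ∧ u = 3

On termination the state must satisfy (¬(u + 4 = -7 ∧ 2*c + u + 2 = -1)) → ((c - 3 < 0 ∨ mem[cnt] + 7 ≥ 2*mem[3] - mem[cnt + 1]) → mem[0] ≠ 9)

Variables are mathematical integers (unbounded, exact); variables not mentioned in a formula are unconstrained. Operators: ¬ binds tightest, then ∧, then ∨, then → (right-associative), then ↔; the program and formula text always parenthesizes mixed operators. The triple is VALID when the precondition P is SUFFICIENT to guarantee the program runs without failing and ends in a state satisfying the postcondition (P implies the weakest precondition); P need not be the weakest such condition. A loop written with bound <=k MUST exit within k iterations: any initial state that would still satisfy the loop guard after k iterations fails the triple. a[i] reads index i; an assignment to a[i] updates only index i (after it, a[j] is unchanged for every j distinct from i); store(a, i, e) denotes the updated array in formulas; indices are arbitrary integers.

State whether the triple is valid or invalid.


Working backward. After the program, the postcondition (¬(u + 4 = -7 ∧ 2*c + u + 2 = -1)) → ((c - 3 < 0 ∨ mem[cnt] + 7 ≥ 2*mem[3] - mem[cnt + 1]) → mem[0] ≠ 9) must hold; in canonical form it is (¬(u = -11 ∧ 2*c + u = -3)) → ((c < 3 ∨ mem[cnt + 1] + mem[cnt] ≥ 2*mem[3] - 7) → mem[0] ≠ 9).
Before c := cnt - 1: (¬(u = -11 ∧ 2*cnt + u = -1)) → ((cnt < 4 ∨ mem[cnt + 1] + mem[cnt] ≥ 2*mem[3] - 7) → mem[0] ≠ 9)
Then branch requires (2*u ≤ 2*c - 6 → ((¬(2*u ≤ 2*c - 6)) ∧ ((¬(u = -11 ∧ 2*cnt + u = -1)) → ((cnt < 4 ∨ store(mem, u, 2*cnt - 5)[cnt + 1] + store(mem, u, 2*cnt - 5)[cnt] ≥ 2*store(mem, u, 2*cnt - 5)[3] - 7) → store(mem, u, 2*cnt - 5)[0] ≠ 9)))) ∧ ((¬(2*u ≤ 2*c - 6)) → ((¬(u = -11 ∧ 2*cnt + u = -1)) → ((cnt < 4 ∨ mem[cnt + 1] + mem[cnt] ≥ 2*mem[3] - 7) → mem[0] ≠ 9))); else branch requires (¬(u = -11 ∧ 2*cnt + u = -1)) → ((cnt < 4 ∨ mem[cnt + 1] + mem[cnt] ≥ 2*mem[3] - 7) → mem[0] ≠ 9).
Before the if: (2*cnt > -16 → ((2*u ≤ 2*c - 6 → ((¬(2*u ≤ 2*c - 6)) ∧ ((¬(u = -11 ∧ 2*cnt + u = -1)) → ((cnt < 4 ∨ store(mem, u, 2*cnt - 5)[cnt + 1] + store(mem, u, 2*cnt - 5)[cnt] ≥ 2*store(mem, u, 2*cnt - 5)[3] - 7) → store(mem, u, 2*cnt - 5)[0] ≠ 9)))) ∧ ((¬(2*u ≤ 2*c - 6)) → ((¬(u = -11 ∧ 2*cnt + u = -1)) → ((cnt < 4 ∨ mem[cnt + 1] + mem[cnt] ≥ 2*mem[3] - 7) → mem[0] ≠ 9))))) ∧ ((¬(2*cnt > -16)) → ((¬(u = -11 ∧ 2*cnt + u = -1)) → ((cnt < 4 ∨ mem[cnt + 1] + mem[cnt] ≥ 2*mem[3] - 7) → mem[0] ≠ 9)))
Before skip: (2*cnt > -16 → ((2*u ≤ 2*c - 6 → ((¬(2*u ≤ 2*c - 6)) ∧ ((¬(u = -11 ∧ 2*cnt + u = -1)) → ((cnt < 4 ∨ store(mem, u, 2*cnt - 5)[cnt + 1] + store(mem, u, 2*cnt - 5)[cnt] ≥ 2*store(mem, u, 2*cnt - 5)[3] - 7) → store(mem, u, 2*cnt - 5)[0] ≠ 9)))) ∧ ((¬(2*u ≤ 2*c - 6)) → ((¬(u = -11 ∧ 2*cnt + u = -1)) → ((cnt < 4 ∨ mem[cnt + 1] + mem[cnt] ≥ 2*mem[3] - 7) → mem[0] ≠ 9))))) ∧ ((¬(2*cnt > -16)) → ((¬(u = -11 ∧ 2*cnt + u = -1)) → ((cnt < 4 ∨ mem[cnt + 1] + mem[cnt] ≥ 2*mem[3] - 7) → mem[0] ≠ 9)))
The weakest precondition is (2*cnt > -16 → ((2*u ≤ 2*c - 6 → ((¬(2*u ≤ 2*c - 6)) ∧ ((¬(u = -11 ∧ 2*cnt + u = -1)) → ((cnt < 4 ∨ store(mem, u, 2*cnt - 5)[cnt + 1] + store(mem, u, 2*cnt - 5)[cnt] ≥ 2*store(mem, u, 2*cnt - 5)[3] - 7) → store(mem, u, 2*cnt - 5)[0] ≠ 9)))) ∧ ((¬(2*u ≤ 2*c - 6)) → ((¬(u = -11 ∧ 2*cnt + u = -1)) → ((cnt < 4 ∨ mem[cnt + 1] + mem[cnt] ≥ 2*mem[3] - 7) → mem[0] ≠ 9))))) ∧ ((¬(2*cnt > -16)) → ((¬(u = -11 ∧ 2*cnt + u = -1)) → ((cnt < 4 ∨ mem[cnt + 1] + mem[cnt] ≥ 2*mem[3] - 7) → mem[0] ≠ 9))).
Check whether (2*cnt > -16 → ((2*c ≥ 12 → ((¬(2*c ≥ 12)) ∧ ((cnt < 4 ∨ store(mem, 3, 2*cnt - 5)[cnt + 1] + store(mem, 3, 2*cnt - 5)[cnt] ≥ 4*cnt - 17) → mem[0] ≠ 9))) ∧ ((¬(2*c ≥ 12)) → ((cnt < 4 ∨ mem[cnt + 1] + mem[cnt] ≥ 2*mem[3] - 7) → mem[0] ≠ 9)))) ∧ ((¬(2*cnt > -16)) → ((cnt < 4 ∨ mem[cnt + 1] + mem[cnt] ≥ 2*mem[3] - 7) → mem[0] ≠ 9)) ∧ u = 3 implies it.
Every state satisfying the precondition satisfies the weakest precondition: the implication holds.
Answer: valid


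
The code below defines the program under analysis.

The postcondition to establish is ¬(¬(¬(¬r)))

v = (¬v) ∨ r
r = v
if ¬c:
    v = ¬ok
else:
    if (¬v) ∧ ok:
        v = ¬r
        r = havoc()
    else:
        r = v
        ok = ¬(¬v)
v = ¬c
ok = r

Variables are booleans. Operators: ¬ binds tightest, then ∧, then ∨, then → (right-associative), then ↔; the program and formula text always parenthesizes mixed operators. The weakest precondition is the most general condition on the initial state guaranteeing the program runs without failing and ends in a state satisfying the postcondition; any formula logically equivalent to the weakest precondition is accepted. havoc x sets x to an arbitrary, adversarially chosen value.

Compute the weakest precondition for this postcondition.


Working backward. After the program, the postcondition ¬(¬(¬(¬r))) must hold; in canonical form it is r.
Before ok := r: r
Before v := ¬c: r
Then branch requires r; else branch requires (¬((¬v) ∧ ok)) ∧ ((¬((¬v) ∧ ok)) → v).
Before the if: ((¬c) → r) ∧ (c → ((¬((¬v) ∧ ok)) ∧ ((¬((¬v) ∧ ok)) → v)))
Before r := v: ((¬c) → v) ∧ (c → ((¬((¬v) ∧ ok)) ∧ ((¬((¬v) ∧ ok)) → v)))
Before v := (¬v) ∨ r: ((¬c) → ((¬v) ∨ r)) ∧ (c → ((¬((¬((¬v) ∨ r)) ∧ ok)) ∧ ((¬((¬((¬v) ∨ r)) ∧ ok)) → ((¬v) ∨ r))))
Answer: WP = ((¬c) → ((¬v) ∨ r)) ∧ (c → ((¬((¬((¬v) ∨ r)) ∧ ok)) ∧ ((¬((¬((¬v) ∨ r)) ∧ ok)) → ((¬v) ∨ r))))


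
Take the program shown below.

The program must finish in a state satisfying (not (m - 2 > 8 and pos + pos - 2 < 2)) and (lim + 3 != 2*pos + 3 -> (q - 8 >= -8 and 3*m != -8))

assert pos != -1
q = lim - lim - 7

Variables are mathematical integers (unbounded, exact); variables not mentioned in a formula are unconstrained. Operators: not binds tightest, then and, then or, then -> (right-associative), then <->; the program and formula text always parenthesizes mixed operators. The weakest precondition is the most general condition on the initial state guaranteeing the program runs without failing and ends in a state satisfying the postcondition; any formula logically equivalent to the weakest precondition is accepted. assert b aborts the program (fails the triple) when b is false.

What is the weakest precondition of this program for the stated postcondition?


Working backward. After the program, the postcondition (not (m - 2 > 8 and pos + pos - 2 < 2)) and (lim + 3 != 2*pos + 3 -> (q - 8 >= -8 and 3*m != -8)) must hold; in canonical form it is (not (m > 10 and 2*pos < 4)) and (lim != 2*pos -> (q >= 0 and 3*m != -8)).
Before q := lim - lim - 7: (not (m > 10 and 2*pos < 4)) and (not (lim != 2*pos))
Before assert pos != -1: pos != -1 and (not (m > 10 and 2*pos < 4)) and (not (lim != 2*pos))
Answer: WP = pos != -1 and (not (m > 10 and 2*pos < 4)) and (not (lim != 2*pos))


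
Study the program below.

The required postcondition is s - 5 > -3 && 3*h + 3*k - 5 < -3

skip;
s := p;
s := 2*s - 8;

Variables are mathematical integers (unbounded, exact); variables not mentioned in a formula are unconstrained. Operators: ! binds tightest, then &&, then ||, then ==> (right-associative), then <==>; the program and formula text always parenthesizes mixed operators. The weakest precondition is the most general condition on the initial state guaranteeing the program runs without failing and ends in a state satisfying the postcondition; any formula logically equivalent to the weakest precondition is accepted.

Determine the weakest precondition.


Working backward. After the program, the postcondition s - 5 > -3 && 3*h + 3*k - 5 < -3 must hold; in canonical form it is s > 2 && 3*h + 3*k < 2.
Before s := 2*s - 8: 2*s > 10 && 3*h + 3*k < 2
Before s := p: 2*p > 10 && 3*h + 3*k < 2
Before skip: 2*p > 10 && 3*h + 3*k < 2
Answer: WP = 2*p > 10 && 3*h + 3*k < 2


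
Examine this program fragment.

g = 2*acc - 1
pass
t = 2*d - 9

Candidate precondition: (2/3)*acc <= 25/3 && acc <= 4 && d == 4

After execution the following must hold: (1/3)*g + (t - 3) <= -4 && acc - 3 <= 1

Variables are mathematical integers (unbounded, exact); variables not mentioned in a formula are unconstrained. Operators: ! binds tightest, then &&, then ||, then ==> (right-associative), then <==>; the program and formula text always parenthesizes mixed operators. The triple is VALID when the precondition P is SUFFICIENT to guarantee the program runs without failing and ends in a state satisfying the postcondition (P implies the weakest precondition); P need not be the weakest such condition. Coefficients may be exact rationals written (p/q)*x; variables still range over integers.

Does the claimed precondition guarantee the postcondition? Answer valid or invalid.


Working backward. After the program, the postcondition (1/3)*g + (t - 3) <= -4 && acc - 3 <= 1 must hold; in canonical form it is (1/3)*g + t <= -1 && acc <= 4.
Before t := 2*d - 9: 2*d + (1/3)*g <= 8 && acc <= 4
Before skip: 2*d + (1/3)*g <= 8 && acc <= 4
Before g := 2*acc - 1: (2/3)*acc + 2*d <= 25/3 && acc <= 4
The weakest precondition is (2/3)*acc + 2*d <= 25/3 && acc <= 4.
Check whether (2/3)*acc <= 25/3 && acc <= 4 && d == 4 implies it.
Countermodel: at the initial state acc = 1, d = 4, the precondition holds but the weakest precondition fails.
Answer: invalid


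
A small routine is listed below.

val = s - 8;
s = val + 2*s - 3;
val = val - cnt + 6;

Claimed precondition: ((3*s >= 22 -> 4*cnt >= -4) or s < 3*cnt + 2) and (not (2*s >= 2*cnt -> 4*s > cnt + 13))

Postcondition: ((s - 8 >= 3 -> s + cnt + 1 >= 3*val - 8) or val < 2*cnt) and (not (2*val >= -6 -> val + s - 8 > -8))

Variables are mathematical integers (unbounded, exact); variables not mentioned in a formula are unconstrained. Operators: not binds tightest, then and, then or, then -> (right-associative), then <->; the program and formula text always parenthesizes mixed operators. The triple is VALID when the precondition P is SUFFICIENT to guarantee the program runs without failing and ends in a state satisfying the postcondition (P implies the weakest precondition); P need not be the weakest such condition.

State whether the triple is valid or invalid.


Working backward. After the program, the postcondition ((s - 8 >= 3 -> s + cnt + 1 >= 3*val - 8) or val < 2*cnt) and (not (2*val >= -6 -> val + s - 8 > -8)) must hold; in canonical form it is ((s >= 11 -> cnt + s >= 3*val - 9) or val < 2*cnt) and (not (2*val >= -6 -> s + val > 0)).
Before val := val - cnt + 6: ((s >= 11 -> 4*cnt + s >= 3*val + 9) or val < 3*cnt - 6) and (not (2*val >= 2*cnt - 18 -> s + val > cnt - 6))
Before s := val + 2*s - 3: ((2*s + val >= 14 -> 4*cnt + 2*s >= 2*val + 12) or val < 3*cnt - 6) and (not (2*val >= 2*cnt - 18 -> 2*s + 2*val > cnt - 3))
Before val := s - 8: ((3*s >= 22 -> 4*cnt >= -4) or s < 3*cnt + 2) and (not (2*s >= 2*cnt - 2 -> 4*s > cnt + 13))
The weakest precondition is ((3*s >= 22 -> 4*cnt >= -4) or s < 3*cnt + 2) and (not (2*s >= 2*cnt - 2 -> 4*s > cnt + 13)).
Check whether ((3*s >= 22 -> 4*cnt >= -4) or s < 3*cnt + 2) and (not (2*s >= 2*cnt -> 4*s > cnt + 13)) implies it.
Every state satisfying the precondition satisfies the weakest precondition: the implication holds.
Answer: valid


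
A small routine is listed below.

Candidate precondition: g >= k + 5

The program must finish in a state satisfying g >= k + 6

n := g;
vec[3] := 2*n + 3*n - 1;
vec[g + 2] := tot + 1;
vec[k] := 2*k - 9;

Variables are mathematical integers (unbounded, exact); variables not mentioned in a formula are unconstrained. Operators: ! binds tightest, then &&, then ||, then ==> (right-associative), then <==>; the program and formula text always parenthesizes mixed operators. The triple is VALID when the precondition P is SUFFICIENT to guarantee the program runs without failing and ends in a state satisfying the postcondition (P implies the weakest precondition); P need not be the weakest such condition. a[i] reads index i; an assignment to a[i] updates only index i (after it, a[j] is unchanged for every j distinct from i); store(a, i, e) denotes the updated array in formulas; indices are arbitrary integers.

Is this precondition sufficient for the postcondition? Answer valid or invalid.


Working backward. After the program, g >= k + 6 must hold.
Before vec[k] := 2*k - 9: g >= k + 6
Before vec[g + 2] := tot + 1: g >= k + 6
Before vec[3] := 2*n + 3*n - 1: g >= k + 6
Before n := g: g >= k + 6
The weakest precondition is g >= k + 6.
Check whether g >= k + 5 implies it.
Countermodel: at the initial state g = 5, k = 0, the precondition holds but the weakest precondition fails.
Answer: invalid


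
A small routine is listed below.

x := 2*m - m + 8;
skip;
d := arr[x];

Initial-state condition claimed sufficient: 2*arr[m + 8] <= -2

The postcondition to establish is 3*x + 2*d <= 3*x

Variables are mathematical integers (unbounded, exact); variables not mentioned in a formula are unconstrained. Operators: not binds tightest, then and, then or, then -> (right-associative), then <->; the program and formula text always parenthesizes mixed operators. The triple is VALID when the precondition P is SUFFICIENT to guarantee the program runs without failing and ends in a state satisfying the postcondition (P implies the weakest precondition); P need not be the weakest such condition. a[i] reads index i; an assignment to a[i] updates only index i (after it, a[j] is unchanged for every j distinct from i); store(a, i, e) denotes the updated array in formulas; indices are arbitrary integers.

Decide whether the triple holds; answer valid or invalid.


Working backward. After the program, the postcondition 3*x + 2*d <= 3*x must hold; in canonical form it is 2*d <= 0.
Before d := arr[x]: 2*arr[x] <= 0
Before skip: 2*arr[x] <= 0
Before x := 2*m - m + 8: 2*arr[m + 8] <= 0
The weakest precondition is 2*arr[m + 8] <= 0.
Check whether 2*arr[m + 8] <= -2 implies it.
Every state satisfying the precondition satisfies the weakest precondition: the implication holds.
Answer: valid


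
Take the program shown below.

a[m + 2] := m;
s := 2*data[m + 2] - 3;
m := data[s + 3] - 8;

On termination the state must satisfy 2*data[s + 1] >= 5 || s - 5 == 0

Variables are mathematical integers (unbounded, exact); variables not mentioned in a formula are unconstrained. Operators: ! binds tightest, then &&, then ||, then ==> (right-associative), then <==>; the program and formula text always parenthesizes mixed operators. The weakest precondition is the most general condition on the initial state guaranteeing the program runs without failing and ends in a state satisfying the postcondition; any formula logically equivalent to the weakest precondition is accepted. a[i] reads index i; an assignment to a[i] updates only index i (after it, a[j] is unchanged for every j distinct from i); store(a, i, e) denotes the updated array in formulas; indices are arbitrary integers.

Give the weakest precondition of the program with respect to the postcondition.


Working backward. After the program, the postcondition 2*data[s + 1] >= 5 || s - 5 == 0 must hold; in canonical form it is 2*data[s + 1] >= 5 || s == 5.
Before m := data[s + 3] - 8: 2*data[s + 1] >= 5 || s == 5
Before s := 2*data[m + 2] - 3: 2*data[2*data[m + 2] - 2] >= 5 || 2*data[m + 2] == 8
Before a[m + 2] := m: 2*data[2*data[m + 2] - 2] >= 5 || 2*data[m + 2] == 8
Answer: WP = 2*data[2*data[m + 2] - 2] >= 5 || 2*data[m + 2] == 8


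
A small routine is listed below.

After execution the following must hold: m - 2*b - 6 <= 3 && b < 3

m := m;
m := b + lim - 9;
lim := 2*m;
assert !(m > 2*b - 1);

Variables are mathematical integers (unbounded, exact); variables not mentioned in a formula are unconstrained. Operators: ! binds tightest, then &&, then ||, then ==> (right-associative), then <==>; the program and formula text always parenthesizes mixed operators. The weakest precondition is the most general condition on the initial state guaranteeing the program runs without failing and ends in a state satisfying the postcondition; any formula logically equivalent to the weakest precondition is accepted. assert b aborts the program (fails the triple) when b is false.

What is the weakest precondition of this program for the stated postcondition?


Working backward. After the program, the postcondition m - 2*b - 6 <= 3 && b < 3 must hold; in canonical form it is m <= 2*b + 9 && b < 3.
Before assert !(m > 2*b - 1): (!(m > 2*b - 1)) && m <= 2*b + 9 && b < 3
Before lim := 2*m: (!(m > 2*b - 1)) && m <= 2*b + 9 && b < 3
Before m := b + lim - 9: (!(lim > b + 8)) && lim <= b + 18 && b < 3
Before m := m: (!(lim > b + 8)) && lim <= b + 18 && b < 3
Answer: WP = (!(lim > b + 8)) && lim <= b + 18 && b < 3


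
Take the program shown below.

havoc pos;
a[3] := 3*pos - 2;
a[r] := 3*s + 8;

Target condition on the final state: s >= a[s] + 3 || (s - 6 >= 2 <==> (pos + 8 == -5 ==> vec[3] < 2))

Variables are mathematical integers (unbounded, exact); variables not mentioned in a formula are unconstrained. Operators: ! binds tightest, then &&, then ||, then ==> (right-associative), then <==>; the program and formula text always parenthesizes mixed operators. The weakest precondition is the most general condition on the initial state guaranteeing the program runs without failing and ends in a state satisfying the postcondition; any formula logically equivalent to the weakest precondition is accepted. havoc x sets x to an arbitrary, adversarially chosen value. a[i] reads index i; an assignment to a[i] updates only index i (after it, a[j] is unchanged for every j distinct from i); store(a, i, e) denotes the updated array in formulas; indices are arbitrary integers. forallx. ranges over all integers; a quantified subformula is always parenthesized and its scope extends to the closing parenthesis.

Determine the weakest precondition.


Working backward. After the program, the postcondition s >= a[s] + 3 || (s - 6 >= 2 <==> (pos + 8 == -5 ==> vec[3] < 2)) must hold; in canonical form it is s >= a[s] + 3 || (s >= 8 <==> (pos == -13 ==> vec[3] < 2)).
Before a[r] := 3*s + 8: s >= store(a, r, 3*s + 8)[s] + 3 || (s >= 8 <==> (pos == -13 ==> vec[3] < 2))
Before a[3] := 3*pos - 2: s >= store(store(a, 3, 3*pos - 2), r, 3*s + 8)[s] + 3 || (s >= 8 <==> (pos == -13 ==> vec[3] < 2))
Before havoc pos: forall pos_1. (s >= store(store(a, 3, 3*pos_1 - 2), r, 3*s + 8)[s] + 3 || (s >= 8 <==> (pos_1 == -13 ==> vec[3] < 2)))
Answer: WP = forall pos_1. (s >= store(store(a, 3, 3*pos_1 - 2), r, 3*s + 8)[s] + 3 || (s >= 8 <==> (pos_1 == -13 ==> vec[3] < 2)))


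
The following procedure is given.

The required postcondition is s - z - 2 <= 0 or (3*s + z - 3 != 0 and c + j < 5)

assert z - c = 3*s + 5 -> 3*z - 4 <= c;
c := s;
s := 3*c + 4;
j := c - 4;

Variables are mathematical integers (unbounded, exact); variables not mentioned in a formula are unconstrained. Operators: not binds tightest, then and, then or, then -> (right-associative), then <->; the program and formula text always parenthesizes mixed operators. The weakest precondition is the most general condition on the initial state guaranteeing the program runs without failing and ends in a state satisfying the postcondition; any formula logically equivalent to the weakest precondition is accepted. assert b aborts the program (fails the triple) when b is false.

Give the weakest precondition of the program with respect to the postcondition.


Working backward. After the program, the postcondition s - z - 2 <= 0 or (3*s + z - 3 != 0 and c + j < 5) must hold; in canonical form it is s <= z + 2 or (3*s + z != 3 and c + j < 5).
Before j := c - 4: s <= z + 2 or (3*s + z != 3 and 2*c < 9)
Before s := 3*c + 4: 3*c <= z - 2 or (9*c + z != -9 and 2*c < 9)
Before c := s: 3*s <= z - 2 or (9*s + z != -9 and 2*s < 9)
Before assert z - c = 3*s + 5 -> 3*z - 4 <= c: (z = c + 3*s + 5 -> 3*z <= c + 4) and (3*s <= z - 2 or (9*s + z != -9 and 2*s < 9))
Answer: WP = (z = c + 3*s + 5 -> 3*z <= c + 4) and (3*s <= z - 2 or (9*s + z != -9 and 2*s < 9))


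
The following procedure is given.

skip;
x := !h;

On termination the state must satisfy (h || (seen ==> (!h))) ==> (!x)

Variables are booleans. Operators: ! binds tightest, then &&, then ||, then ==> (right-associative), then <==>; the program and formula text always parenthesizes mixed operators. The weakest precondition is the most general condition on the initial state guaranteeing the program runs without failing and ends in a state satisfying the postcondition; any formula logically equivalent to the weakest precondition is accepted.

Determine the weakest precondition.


Working backward. After the program, (h || (seen ==> (!h))) ==> (!x) must hold.
Before x := !h: (h || (seen ==> (!h))) ==> h
Before skip: (h || (seen ==> (!h))) ==> h
Answer: WP = (h || (seen ==> (!h))) ==> h


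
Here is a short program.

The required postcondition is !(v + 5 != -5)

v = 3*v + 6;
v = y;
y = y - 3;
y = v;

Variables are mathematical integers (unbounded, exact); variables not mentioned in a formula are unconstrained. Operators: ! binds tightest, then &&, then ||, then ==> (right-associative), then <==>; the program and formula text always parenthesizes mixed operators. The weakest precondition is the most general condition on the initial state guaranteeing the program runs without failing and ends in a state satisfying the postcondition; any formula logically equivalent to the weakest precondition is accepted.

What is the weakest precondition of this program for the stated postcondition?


Working backward. After the program, the postcondition !(v + 5 != -5) must hold; in canonical form it is !(v != -10).
Before y := v: !(v != -10)
Before y := y - 3: !(v != -10)
Before v := y: !(y != -10)
Before v := 3*v + 6: !(y != -10)
Answer: WP = !(y != -10)


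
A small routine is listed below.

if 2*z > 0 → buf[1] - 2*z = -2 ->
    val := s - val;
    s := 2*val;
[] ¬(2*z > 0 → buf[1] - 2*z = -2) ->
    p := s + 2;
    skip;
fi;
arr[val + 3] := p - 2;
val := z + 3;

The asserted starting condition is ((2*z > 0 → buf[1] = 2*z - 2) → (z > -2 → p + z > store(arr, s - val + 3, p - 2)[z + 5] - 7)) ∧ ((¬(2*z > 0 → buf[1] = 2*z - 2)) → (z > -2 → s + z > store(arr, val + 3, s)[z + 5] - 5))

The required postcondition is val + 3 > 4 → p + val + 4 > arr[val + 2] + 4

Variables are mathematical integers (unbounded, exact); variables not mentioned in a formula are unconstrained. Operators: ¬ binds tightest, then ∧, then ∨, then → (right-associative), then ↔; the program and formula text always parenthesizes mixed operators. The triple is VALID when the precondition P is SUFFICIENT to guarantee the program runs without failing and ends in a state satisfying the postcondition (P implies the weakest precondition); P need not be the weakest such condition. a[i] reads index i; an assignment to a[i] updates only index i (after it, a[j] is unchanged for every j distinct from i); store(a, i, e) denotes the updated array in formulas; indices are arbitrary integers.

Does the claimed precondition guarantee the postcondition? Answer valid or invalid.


Working backward. After the program, the postcondition val + 3 > 4 → p + val + 4 > arr[val + 2] + 4 must hold; in canonical form it is val > 1 → p + val > arr[val + 2].
Before val := z + 3: z > -2 → p + z > arr[z + 5] - 3
Before arr[val + 3] := p - 2: z > -2 → p + z > store(arr, val + 3, p - 2)[z + 5] - 3
Then branch requires z > -2 → p + z > store(arr, s - val + 3, p - 2)[z + 5] - 3; else branch requires z > -2 → s + z > store(arr, val + 3, s)[z + 5] - 5.
Before the if: ((2*z > 0 → buf[1] = 2*z - 2) → (z > -2 → p + z > store(arr, s - val + 3, p - 2)[z + 5] - 3)) ∧ ((¬(2*z > 0 → buf[1] = 2*z - 2)) → (z > -2 → s + z > store(arr, val + 3, s)[z + 5] - 5))
The weakest precondition is ((2*z > 0 → buf[1] = 2*z - 2) → (z > -2 → p + z > store(arr, s - val + 3, p - 2)[z + 5] - 3)) ∧ ((¬(2*z > 0 → buf[1] = 2*z - 2)) → (z > -2 → s + z > store(arr, val + 3, s)[z + 5] - 5)).
Check whether ((2*z > 0 → buf[1] = 2*z - 2) → (z > -2 → p + z > store(arr, s - val + 3, p - 2)[z + 5] - 7)) ∧ ((¬(2*z > 0 → buf[1] = 2*z - 2)) → (z > -2 → s + z > store(arr, val + 3, s)[z + 5] - 5)) implies it.
Countermodel: at the initial state arr = {[-7037] = 2, [1] = 2, [5] = 15218, [7043] = 2, elsewhere 2}, buf = {[-7037] = -2, [1] = -2, [5] = -2, [7043] = -2, elsewhere -2}, p = 15215, s = 0, val = 7040, z = 0, the precondition holds but the weakest precondition fails.
Answer: invalid
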